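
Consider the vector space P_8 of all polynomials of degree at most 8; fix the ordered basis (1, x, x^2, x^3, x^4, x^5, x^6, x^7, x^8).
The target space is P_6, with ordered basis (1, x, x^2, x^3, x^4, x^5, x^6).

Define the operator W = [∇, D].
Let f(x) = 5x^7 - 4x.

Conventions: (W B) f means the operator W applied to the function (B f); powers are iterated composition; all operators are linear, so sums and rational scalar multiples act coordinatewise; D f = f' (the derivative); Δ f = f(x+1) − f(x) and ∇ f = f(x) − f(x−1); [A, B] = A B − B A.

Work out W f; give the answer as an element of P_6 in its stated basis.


the image equals g(x) = 0

D f = 35x^6 - 4
∇ D f = 210x^5 - 525x^4 + 700x^3 - 525x^2 + 210x - 35
∇ f = 35x^6 - 105x^5 + 175x^4 - 175x^3 + 105x^2 - 35x + 1
D ∇ f = 210x^5 - 525x^4 + 700x^3 - 525x^2 + 210x - 35
[∇, D] f = 0


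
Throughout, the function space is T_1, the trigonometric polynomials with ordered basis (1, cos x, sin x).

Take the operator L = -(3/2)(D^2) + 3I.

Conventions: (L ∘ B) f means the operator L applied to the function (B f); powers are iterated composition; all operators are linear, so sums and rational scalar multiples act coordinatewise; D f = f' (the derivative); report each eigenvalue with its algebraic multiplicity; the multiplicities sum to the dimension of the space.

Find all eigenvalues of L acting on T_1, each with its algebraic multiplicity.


λ = 3 (multiplicity 1), λ = 9/2 (multiplicity 2)

image of 1: 3
image of cos x: (9/2)cos x
image of sin x: (9/2)sin x
the matrix is diagonal; its diagonal is (3, 9/2, 9/2)
for a triangular matrix the eigenvalues are the diagonal entries, with algebraic multiplicity their repetition count


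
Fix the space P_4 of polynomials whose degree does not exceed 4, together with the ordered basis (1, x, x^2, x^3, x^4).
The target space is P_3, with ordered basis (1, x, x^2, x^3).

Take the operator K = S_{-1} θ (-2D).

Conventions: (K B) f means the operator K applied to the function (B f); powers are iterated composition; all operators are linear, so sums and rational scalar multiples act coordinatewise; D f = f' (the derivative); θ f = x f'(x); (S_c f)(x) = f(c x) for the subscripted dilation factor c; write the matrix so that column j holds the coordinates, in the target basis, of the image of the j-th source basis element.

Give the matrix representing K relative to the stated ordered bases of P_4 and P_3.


the matrix is [[0, 0, 0, 0, 0]; [0, 0, 4, 0, 0]; [0, 0, 0, -12, 0]; [0, 0, 0, 0, 24]] (rows listed top to bottom)

image of 1: 0
image of x: 0
image of x^2: 4x
image of x^3: -12x^2
image of x^4: 24x^3
each image's coordinates form column j of the matrix


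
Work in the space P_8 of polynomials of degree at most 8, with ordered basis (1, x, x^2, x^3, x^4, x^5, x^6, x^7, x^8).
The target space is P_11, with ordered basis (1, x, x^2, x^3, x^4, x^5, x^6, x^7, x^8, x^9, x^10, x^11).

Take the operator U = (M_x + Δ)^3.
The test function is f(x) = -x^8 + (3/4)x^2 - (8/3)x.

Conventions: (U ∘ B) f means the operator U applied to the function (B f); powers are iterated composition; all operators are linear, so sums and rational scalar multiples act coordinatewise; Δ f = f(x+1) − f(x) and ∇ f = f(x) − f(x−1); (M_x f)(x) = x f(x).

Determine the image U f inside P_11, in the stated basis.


M_x f = -x^9 + (3/4)x^3 - (8/3)x^2
Δ f = -8x^7 - 28x^6 - 56x^5 - 70x^4 - 56x^3 - 28x^2 - (13/2)x - 35/12
(M_x + Δ) f = -x^9 - 8x^7 - 28x^6 - 56x^5 - 70x^4 - (221/4)x^3 - (92/3)x^2 - (13/2)x - 35/12
M_x (M_x + Δ) f = -x^10 - 8x^8 - 28x^7 - 56x^6 - 70x^5 - (221/4)x^4 - (92/3)x^3 - (13/2)x^2 - (35/12)x
Δ (M_x + Δ) f = -9x^8 - 36x^7 - 140x^6 - 462x^5 - 1106x^4 - 1764x^3 - (7079/4)x^2 - (12241/12)x - 3065/12
(M_x + Δ) (M_x + Δ) f = -x^10 - 17x^8 - 64x^7 - 196x^6 - 532x^5 - (4645/4)x^4 - (5384/3)x^3 - (7105/4)x^2 - 1023x - 3065/12
M_x (M_x + Δ) (M_x + Δ) f = -x^11 - 17x^9 - 64x^8 - 196x^7 - 532x^6 - (4645/4)x^5 - (5384/3)x^4 - (7105/4)x^3 - 1023x^2 - (3065/12)x
Δ (M_x + Δ) (M_x + Δ) f = -10x^9 - 45x^8 - 256x^7 - 1134x^6 - 3724x^5 - 9240x^4 - 17197x^3 - (44953/2)x^2 - (36023/2)x - 39391/6
(M_x + Δ) (M_x + Δ) (M_x + Δ) f = -x^11 - 27x^9 - 109x^8 - 452x^7 - 1666x^6 - (19541/4)x^5 - (33104/3)x^4 - (75893/4)x^3 - (46999/2)x^2 - (219203/12)x - 39391/6

the image equals g(x) = -x^11 - 27x^9 - 109x^8 - 452x^7 - 1666x^6 - (19541/4)x^5 - (33104/3)x^4 - (75893/4)x^3 - (46999/2)x^2 - (219203/12)x - 39391/6


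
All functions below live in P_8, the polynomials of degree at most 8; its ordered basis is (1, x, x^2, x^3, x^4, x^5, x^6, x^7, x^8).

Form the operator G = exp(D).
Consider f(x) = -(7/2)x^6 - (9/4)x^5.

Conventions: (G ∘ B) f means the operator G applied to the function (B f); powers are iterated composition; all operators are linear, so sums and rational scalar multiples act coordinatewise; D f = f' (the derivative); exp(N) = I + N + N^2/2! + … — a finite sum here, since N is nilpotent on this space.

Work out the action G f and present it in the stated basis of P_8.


g(x) = -(7/2)x^6 - (93/4)x^5 - (255/4)x^4 - (185/2)x^3 - 75x^2 - (129/4)x - 23/4

order-1 term: -21x^5 - (45/4)x^4
order-2 term: -(105/2)x^4 - (45/2)x^3
order-3 term: -70x^3 - (45/2)x^2
order-4 term: -(105/2)x^2 - (45/4)x
order-5 term: -21x - 9/4
order-6 term: -7/2
the series for exp(D) f terminates at order 6
exp(D) f = -(7/2)x^6 - (93/4)x^5 - (255/4)x^4 - (185/2)x^3 - 75x^2 - (129/4)x - 23/4


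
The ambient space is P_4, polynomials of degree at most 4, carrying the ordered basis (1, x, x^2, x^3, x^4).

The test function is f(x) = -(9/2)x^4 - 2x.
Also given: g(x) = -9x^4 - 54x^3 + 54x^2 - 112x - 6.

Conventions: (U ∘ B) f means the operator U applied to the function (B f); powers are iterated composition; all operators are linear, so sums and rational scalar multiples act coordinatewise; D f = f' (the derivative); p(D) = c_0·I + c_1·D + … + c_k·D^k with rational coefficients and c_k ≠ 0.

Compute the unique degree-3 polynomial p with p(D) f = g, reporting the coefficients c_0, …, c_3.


D^0 f = -(9/2)x^4 - 2x
D^1 f = -18x^3 - 2
D^2 f = -54x^2
D^3 f = -108x
matching coefficients of g against c_0 f + c_1 Df + … from the top degree down determines the c_i
solution: c_0 = 2, c_1 = 3, c_2 = -1, c_3 = 1

p(D) = 2·I + 3·D − D^2 + D^3, i.e. c_0 = 2, c_1 = 3, c_2 = -1, c_3 = 1


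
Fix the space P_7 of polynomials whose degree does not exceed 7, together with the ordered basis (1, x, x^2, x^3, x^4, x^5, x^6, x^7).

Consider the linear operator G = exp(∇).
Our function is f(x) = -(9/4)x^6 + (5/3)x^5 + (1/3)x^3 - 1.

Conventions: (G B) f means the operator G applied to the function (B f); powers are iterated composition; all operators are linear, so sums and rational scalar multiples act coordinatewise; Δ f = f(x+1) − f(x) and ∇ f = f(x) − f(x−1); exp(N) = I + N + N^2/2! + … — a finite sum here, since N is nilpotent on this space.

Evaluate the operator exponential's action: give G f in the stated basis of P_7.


the image equals g(x) = -(9/4)x^6 - (71/6)x^5 + (25/3)x^4 + (136/3)x^3 - (593/12)x^2 - (56/3)x + 89/4

order-1 term: -(27/2)x^5 + (505/12)x^4 - (185/3)x^3 + (617/12)x^2 - (137/6)x + 17/4
order-2 term: -(135/4)x^4 + (455/3)x^3 - (1145/4)x^2 + (1571/6)x - 383/4
order-3 term: -45x^3 + (1315/6)x^2 - (775/2)x + 489/2
order-4 term: -(135/4)x^2 + (430/3)x - 1955/12
order-5 term: -(27/2)x + 425/12
order-6 term: -9/4
the series for exp(∇) f terminates at order 6
exp(∇) f = -(9/4)x^6 - (71/6)x^5 + (25/3)x^4 + (136/3)x^3 - (593/12)x^2 - (56/3)x + 89/4


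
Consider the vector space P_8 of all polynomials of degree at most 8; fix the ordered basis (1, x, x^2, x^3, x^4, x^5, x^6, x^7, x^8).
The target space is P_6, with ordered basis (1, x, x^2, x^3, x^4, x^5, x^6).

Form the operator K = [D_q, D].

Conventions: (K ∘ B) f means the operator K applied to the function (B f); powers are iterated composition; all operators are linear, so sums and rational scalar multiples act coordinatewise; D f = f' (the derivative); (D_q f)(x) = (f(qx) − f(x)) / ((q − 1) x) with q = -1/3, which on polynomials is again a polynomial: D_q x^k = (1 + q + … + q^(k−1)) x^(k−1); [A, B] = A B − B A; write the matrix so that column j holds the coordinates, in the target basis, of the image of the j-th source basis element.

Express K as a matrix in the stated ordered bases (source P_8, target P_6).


image of 1: 0
image of x: 0
image of x^2: 4/3
image of x^3: (4/9)x
image of x^4: (8/9)x^2
image of x^5: (56/81)x^3
image of x^6: (188/243)x^4
image of x^7: (20/27)x^5
image of x^8: (1648/2187)x^6
each image's coordinates form column j of the matrix

the matrix is [[0, 0, 4/3, 0, 0, 0, 0, 0, 0]; [0, 0, 0, 4/9, 0, 0, 0, 0, 0]; [0, 0, 0, 0, 8/9, 0, 0, 0, 0]; [0, 0, 0, 0, 0, 56/81, 0, 0, 0]; [0, 0, 0, 0, 0, 0, 188/243, 0, 0]; [0, 0, 0, 0, 0, 0, 0, 20/27, 0]; [0, 0, 0, 0, 0, 0, 0, 0, 1648/2187]] (rows listed top to bottom)


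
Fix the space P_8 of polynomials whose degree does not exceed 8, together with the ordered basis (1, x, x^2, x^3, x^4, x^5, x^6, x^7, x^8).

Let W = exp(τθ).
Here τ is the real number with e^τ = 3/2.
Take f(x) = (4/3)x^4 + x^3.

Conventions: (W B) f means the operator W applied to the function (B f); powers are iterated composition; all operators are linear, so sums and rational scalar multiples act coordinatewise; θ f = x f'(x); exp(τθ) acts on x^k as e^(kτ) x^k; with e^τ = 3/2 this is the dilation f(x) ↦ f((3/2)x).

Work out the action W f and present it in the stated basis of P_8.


exp(τθ) x^k = e^(kτ) x^k; with e^τ = 3/2 this sends x^k to (3/2)^k x^k
x^3 ↦ 27/8 x^3
x^4 ↦ 81/16 x^4
applying this coordinatewise to f: exp(τθ) f = (27/4)x^4 + (27/8)x^3

the result is g(x) = (27/4)x^4 + (27/8)x^3


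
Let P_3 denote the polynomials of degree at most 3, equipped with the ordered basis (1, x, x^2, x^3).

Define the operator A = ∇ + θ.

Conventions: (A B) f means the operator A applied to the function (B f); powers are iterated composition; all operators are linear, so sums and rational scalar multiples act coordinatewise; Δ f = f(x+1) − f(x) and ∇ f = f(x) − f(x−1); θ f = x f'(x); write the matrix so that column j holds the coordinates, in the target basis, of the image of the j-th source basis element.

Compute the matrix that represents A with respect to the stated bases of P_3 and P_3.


image of 1: 0
image of x: x + 1
image of x^2: 2x^2 + 2x - 1
image of x^3: 3x^3 + 3x^2 - 3x + 1
each image's coordinates form column j of the matrix

the matrix is [[0, 1, -1, 1]; [0, 1, 2, -3]; [0, 0, 2, 3]; [0, 0, 0, 3]] (rows listed top to bottom)


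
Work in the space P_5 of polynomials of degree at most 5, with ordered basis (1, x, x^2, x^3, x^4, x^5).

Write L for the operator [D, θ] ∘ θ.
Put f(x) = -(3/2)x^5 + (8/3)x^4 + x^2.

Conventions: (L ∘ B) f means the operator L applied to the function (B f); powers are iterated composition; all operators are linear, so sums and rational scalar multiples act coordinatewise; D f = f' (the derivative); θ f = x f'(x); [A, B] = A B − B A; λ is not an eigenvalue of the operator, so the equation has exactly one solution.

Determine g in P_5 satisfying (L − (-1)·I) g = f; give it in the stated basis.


write g with unknown coordinates in the stated basis and equate coefficients in (L − (-1)·I) g = f
solving from the highest basis element down gives g = -(3/2)x^5 + (241/6)x^4 - (1928/3)x^3 + 5785x^2 - 23140x + 23140
check: L g = -(75/2)x^4 + (1928/3)x^3 - 5784x^2 + 23140x - 23140
so L g − (-1)·g = -(3/2)x^5 + (8/3)x^4 + x^2 = f ✓

the result is g(x) = -(3/2)x^5 + (241/6)x^4 - (1928/3)x^3 + 5785x^2 - 23140x + 23140


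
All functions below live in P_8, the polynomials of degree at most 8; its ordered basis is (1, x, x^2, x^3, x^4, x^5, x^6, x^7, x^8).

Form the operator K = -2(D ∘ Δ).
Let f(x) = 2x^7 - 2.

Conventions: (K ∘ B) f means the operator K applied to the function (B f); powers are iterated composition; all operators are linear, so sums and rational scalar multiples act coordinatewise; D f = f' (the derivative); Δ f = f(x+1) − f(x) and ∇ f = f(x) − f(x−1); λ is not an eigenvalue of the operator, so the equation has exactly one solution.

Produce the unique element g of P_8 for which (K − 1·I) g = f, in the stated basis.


the result is g(x) = -2x^7 + 168x^5 + 420x^4 - 6160x^3 - 19740x^2 + 57288x + 110910

write g with unknown coordinates in the stated basis and equate coefficients in (K − 1·I) g = f
solving from the highest basis element down gives g = -2x^7 + 168x^5 + 420x^4 - 6160x^3 - 19740x^2 + 57288x + 110910
check: K g = 168x^5 + 420x^4 - 6160x^3 - 19740x^2 + 57288x + 110908
so K g − 1·g = 2x^7 - 2 = f ✓


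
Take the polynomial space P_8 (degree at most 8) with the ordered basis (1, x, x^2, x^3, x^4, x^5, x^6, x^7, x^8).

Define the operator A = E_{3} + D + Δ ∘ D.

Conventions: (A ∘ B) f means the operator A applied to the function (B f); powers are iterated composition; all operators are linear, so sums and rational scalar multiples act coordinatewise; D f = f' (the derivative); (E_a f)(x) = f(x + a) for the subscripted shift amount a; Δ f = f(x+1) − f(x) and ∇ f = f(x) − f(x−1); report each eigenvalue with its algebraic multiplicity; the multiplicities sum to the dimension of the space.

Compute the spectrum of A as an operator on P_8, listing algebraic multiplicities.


image of 1: 1
image of x: x + 4
image of x^2: x^2 + 8x + 11
image of x^3: x^3 + 12x^2 + 33x + 30
image of x^4: x^4 + 16x^3 + 66x^2 + 120x + 85
image of x^5: x^5 + 20x^4 + 110x^3 + 300x^2 + 425x + 248
image of x^6: x^6 + 24x^5 + 165x^4 + 600x^3 + 1275x^2 + 1488x + 735
image of x^7: x^7 + 28x^6 + 231x^5 + 1050x^4 + 2975x^3 + 5208x^2 + 5145x + 2194
image of x^8: x^8 + 32x^7 + 308x^6 + 1680x^5 + 5950x^4 + 13888x^3 + 20580x^2 + 17552x + 6569
the matrix is upper triangular; its diagonal is (1, 1, 1, 1, 1, 1, 1, 1, 1)
for a triangular matrix the eigenvalues are the diagonal entries, with algebraic multiplicity their repetition count

λ = 1 (multiplicity 9)


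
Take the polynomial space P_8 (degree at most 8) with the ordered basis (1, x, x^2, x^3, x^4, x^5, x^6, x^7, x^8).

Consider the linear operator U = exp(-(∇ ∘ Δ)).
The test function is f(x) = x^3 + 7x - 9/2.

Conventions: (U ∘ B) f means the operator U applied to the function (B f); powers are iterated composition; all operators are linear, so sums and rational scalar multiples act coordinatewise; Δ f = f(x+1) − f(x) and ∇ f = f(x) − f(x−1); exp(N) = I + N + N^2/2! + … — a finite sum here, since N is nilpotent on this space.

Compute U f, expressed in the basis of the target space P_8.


g(x) = x^3 + x - 9/2

order-1 term: -6x
the series for exp(-(∇ ∘ Δ)) f terminates at order 1
exp(-(∇ ∘ Δ)) f = x^3 + x - 9/2


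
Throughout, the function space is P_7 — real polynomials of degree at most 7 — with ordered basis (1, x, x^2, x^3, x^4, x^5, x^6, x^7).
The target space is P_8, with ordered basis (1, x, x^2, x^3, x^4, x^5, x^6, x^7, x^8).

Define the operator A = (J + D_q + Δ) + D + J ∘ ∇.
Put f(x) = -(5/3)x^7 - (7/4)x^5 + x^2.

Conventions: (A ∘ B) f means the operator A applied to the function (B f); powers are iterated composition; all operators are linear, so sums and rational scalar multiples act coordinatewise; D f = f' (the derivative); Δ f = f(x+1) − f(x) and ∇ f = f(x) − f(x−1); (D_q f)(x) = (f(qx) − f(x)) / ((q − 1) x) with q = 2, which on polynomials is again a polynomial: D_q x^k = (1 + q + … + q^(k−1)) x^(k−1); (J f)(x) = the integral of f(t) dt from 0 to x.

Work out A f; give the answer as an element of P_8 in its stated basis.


J f = -(5/24)x^8 - (7/24)x^6 + (1/3)x^3
D_q f = -(635/3)x^6 - (217/4)x^4 + 3x
Δ f = -(35/3)x^6 - 35x^5 - (805/12)x^4 - (455/6)x^3 - (105/2)x^2 - (221/12)x - 29/12
(J + D_q + Δ) f = -(5/24)x^8 - (1789/8)x^6 - 35x^5 - (364/3)x^4 - (151/2)x^3 - (105/2)x^2 - (185/12)x - 29/12
D f = -(35/3)x^6 - (35/4)x^4 + 2x
∇ f = -(35/3)x^6 + 35x^5 - (805/12)x^4 + (455/6)x^3 - (105/2)x^2 + (269/12)x - 53/12
J ∇ f = -(5/3)x^7 + (35/6)x^6 - (161/12)x^5 + (455/24)x^4 - (35/2)x^3 + (269/24)x^2 - (53/12)x
((J + D_q + Δ) + D + J ∘ ∇) f = -(5/24)x^8 - (5/3)x^7 - (5507/24)x^6 - (581/12)x^5 - (889/8)x^4 - 93x^3 - (991/24)x^2 - (107/6)x - 29/12

g(x) = -(5/24)x^8 - (5/3)x^7 - (5507/24)x^6 - (581/12)x^5 - (889/8)x^4 - 93x^3 - (991/24)x^2 - (107/6)x - 29/12


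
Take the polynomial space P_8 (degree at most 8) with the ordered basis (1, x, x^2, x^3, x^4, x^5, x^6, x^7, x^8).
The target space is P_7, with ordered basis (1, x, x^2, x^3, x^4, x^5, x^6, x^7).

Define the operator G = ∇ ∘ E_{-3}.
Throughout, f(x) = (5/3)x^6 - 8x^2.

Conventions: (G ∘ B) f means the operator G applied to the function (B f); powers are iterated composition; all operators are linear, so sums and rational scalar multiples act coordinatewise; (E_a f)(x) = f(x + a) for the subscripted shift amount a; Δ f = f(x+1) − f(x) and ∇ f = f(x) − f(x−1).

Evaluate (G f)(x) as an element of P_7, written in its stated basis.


E_{-3} f = (5/3)x^6 - 30x^5 + 225x^4 - 900x^3 + 2017x^2 - 2382x + 1143
∇ E_{-3} f = 10x^5 - 175x^4 + (3700/3)x^3 - 4375x^2 + 7794x - 16667/3

the result is g(x) = 10x^5 - 175x^4 + (3700/3)x^3 - 4375x^2 + 7794x - 16667/3


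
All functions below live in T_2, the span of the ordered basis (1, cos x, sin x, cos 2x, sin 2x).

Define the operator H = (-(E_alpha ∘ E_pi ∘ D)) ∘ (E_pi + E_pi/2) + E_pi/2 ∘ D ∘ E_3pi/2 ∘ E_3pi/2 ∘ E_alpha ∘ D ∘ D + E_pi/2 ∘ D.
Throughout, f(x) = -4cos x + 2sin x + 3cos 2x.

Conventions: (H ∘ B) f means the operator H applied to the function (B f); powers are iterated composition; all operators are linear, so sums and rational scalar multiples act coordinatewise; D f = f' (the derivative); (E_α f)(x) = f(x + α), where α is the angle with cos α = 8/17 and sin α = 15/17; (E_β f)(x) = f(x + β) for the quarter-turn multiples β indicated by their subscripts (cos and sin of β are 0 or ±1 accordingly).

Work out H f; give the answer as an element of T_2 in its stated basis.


the image equals g(x) = -(4/17)cos x - (188/17)sin x - (5760/289)cos 2x + (5598/289)sin 2x

E_pi f = 4cos x - 2sin x + 3cos 2x
E_pi/2 f = 2cos x + 4sin x - 3cos 2x
(E_pi + E_pi/2) f = 6cos x + 2sin x
D (E_pi + E_pi/2) f = 2cos x - 6sin x
E_pi D (E_pi + E_pi/2) f = -2cos x + 6sin x
E_alpha E_pi D (E_pi + E_pi/2) f = (74/17)cos x + (78/17)sin x
(-(E_alpha ∘ E_pi ∘ D)) (E_pi + E_pi/2) f = -(74/17)cos x - (78/17)sin x
D f = 2cos x + 4sin x - 6sin 2x
D D f = 4cos x - 2sin x - 12cos 2x
E_alpha D D f = (2/17)cos x - (76/17)sin x + (1932/289)cos 2x + (2880/289)sin 2x
E_3pi/2 (E_alpha ∘ D ∘ D) f = (76/17)cos x + (2/17)sin x - (1932/289)cos 2x - (2880/289)sin 2x
E_3pi/2 E_3pi/2 (E_alpha ∘ D ∘ D) f = -(2/17)cos x + (76/17)sin x + (1932/289)cos 2x + (2880/289)sin 2x
D E_3pi/2 E_3pi/2 (E_alpha ∘ D ∘ D) f = (76/17)cos x + (2/17)sin x + (5760/289)cos 2x - (3864/289)sin 2x
E_pi/2 (D ∘ E_3pi/2 ∘ E_3pi/2) (E_alpha ∘ D ∘ D) f = (2/17)cos x - (76/17)sin x - (5760/289)cos 2x + (3864/289)sin 2x
D f = 2cos x + 4sin x - 6sin 2x
E_pi/2 D f = 4cos x - 2sin x + 6sin 2x
((-(E_alpha ∘ E_pi ∘ D)) ∘ (E_pi + E_pi/2) + E_pi/2 ∘ D ∘ E_3pi/2 ∘ E_3pi/2 ∘ E_alpha ∘ D ∘ D + E_pi/2 ∘ D) f = -(4/17)cos x - (188/17)sin x - (5760/289)cos 2x + (5598/289)sin 2x


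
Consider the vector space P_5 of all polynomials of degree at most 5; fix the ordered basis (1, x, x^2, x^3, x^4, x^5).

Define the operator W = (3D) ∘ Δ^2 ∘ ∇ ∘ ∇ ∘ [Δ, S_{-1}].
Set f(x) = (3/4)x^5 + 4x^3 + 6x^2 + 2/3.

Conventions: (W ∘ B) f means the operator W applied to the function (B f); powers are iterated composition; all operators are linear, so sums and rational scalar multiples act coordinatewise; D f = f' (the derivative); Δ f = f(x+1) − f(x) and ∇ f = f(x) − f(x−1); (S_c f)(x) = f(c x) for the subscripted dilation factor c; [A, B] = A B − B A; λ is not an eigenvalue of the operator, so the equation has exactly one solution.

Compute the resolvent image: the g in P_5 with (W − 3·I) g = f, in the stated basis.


the result is g(x) = -(1/4)x^5 - (4/3)x^3 - 2x^2 - 2/9

write g with unknown coordinates in the stated basis and equate coefficients in (W − 3·I) g = f
solving from the highest basis element down gives g = -(1/4)x^5 - (4/3)x^3 - 2x^2 - 2/9
check: W g = 0
so W g − 3·g = (3/4)x^5 + 4x^3 + 6x^2 + 2/3 = f ✓


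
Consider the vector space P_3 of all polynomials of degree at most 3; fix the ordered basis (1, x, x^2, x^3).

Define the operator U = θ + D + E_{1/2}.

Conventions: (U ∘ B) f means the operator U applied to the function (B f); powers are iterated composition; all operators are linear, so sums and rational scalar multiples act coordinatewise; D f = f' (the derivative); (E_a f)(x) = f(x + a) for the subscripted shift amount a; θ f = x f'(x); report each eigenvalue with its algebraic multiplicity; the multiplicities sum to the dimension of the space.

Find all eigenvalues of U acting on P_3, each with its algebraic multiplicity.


image of 1: 1
image of x: 2x + 3/2
image of x^2: 3x^2 + 3x + 1/4
image of x^3: 4x^3 + (9/2)x^2 + (3/4)x + 1/8
the matrix is upper triangular; its diagonal is (1, 2, 3, 4)
for a triangular matrix the eigenvalues are the diagonal entries, with algebraic multiplicity their repetition count

λ = 1 (multiplicity 1), λ = 2 (multiplicity 1), λ = 3 (multiplicity 1), λ = 4 (multiplicity 1)


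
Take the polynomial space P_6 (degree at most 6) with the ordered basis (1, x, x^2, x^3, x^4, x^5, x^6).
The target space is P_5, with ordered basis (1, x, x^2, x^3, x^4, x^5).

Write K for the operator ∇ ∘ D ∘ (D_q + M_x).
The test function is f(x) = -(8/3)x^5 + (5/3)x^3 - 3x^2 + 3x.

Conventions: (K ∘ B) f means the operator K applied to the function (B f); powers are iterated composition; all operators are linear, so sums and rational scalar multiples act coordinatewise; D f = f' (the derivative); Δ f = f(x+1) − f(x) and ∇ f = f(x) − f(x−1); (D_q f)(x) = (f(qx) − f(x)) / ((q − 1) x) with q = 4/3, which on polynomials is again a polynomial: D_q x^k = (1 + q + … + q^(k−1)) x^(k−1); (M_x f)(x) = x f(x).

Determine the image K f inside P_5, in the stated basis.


the image equals g(x) = -80x^4 + 160x^3 - (36332/81)x^2 + (28394/81)x - 20285/243

D_q f = -(6248/243)x^4 + (185/27)x^2 - 7x + 3
M_x f = -(8/3)x^6 + (5/3)x^4 - 3x^3 + 3x^2
(D_q + M_x) f = -(8/3)x^6 - (5843/243)x^4 - 3x^3 + (266/27)x^2 - 7x + 3
D (D_q + M_x) f = -16x^5 - (23372/243)x^3 - 9x^2 + (532/27)x - 7
∇ D (D_q + M_x) f = -80x^4 + 160x^3 - (36332/81)x^2 + (28394/81)x - 20285/243


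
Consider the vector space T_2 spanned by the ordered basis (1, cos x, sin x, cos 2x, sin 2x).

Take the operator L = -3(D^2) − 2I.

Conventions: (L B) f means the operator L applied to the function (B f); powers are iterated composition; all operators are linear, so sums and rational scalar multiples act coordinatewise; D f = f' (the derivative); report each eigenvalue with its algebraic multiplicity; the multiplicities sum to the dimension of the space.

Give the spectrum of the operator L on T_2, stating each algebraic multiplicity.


image of 1: -2
image of cos x: cos x
image of sin x: sin x
image of cos 2x: 10cos 2x
image of sin 2x: 10sin 2x
the matrix is diagonal; its diagonal is (-2, 1, 1, 10, 10)
for a triangular matrix the eigenvalues are the diagonal entries, with algebraic multiplicity their repetition count

λ = -2 (multiplicity 1), λ = 1 (multiplicity 2), λ = 10 (multiplicity 2)


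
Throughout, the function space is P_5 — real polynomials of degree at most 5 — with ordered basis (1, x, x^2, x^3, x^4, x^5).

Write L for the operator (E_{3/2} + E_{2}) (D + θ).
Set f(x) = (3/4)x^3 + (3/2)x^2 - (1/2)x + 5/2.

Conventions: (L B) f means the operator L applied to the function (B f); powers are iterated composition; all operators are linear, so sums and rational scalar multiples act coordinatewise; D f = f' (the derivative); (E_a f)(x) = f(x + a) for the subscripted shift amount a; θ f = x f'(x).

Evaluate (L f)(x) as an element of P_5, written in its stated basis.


D f = (9/4)x^2 + 3x - 1/2
θ f = (9/4)x^3 + 3x^2 - (1/2)x
(D + θ) f = (9/4)x^3 + (21/4)x^2 + (5/2)x - 1/2
E_{3/2} (D + θ) f = (9/4)x^3 + (123/8)x^2 + (535/16)x + 725/32
E_{2} (D + θ) f = (9/4)x^3 + (75/4)x^2 + (101/2)x + 87/2
(E_{3/2} + E_{2}) (D + θ) f = (9/2)x^3 + (273/8)x^2 + (1343/16)x + 2117/32

the result is g(x) = (9/2)x^3 + (273/8)x^2 + (1343/16)x + 2117/32


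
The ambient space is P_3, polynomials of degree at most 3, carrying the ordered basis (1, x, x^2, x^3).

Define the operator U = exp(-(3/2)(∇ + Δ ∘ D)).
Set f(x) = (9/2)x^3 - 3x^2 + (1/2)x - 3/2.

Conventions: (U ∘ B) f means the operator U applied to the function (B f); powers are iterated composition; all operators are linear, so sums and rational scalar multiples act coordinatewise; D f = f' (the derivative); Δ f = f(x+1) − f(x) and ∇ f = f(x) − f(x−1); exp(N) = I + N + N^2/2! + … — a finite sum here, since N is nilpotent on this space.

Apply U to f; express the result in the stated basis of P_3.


order-1 term: -(81/4)x^2 - (45/4)x - 93/4
order-2 term: (243/8)x + 189/8
order-3 term: -243/16
the series for exp(-(3/2)(∇ + Δ ∘ D)) f terminates at order 3
exp(-(3/2)(∇ + Δ ∘ D)) f = (9/2)x^3 - (93/4)x^2 + (157/8)x - 261/16

the image equals g(x) = (9/2)x^3 - (93/4)x^2 + (157/8)x - 261/16


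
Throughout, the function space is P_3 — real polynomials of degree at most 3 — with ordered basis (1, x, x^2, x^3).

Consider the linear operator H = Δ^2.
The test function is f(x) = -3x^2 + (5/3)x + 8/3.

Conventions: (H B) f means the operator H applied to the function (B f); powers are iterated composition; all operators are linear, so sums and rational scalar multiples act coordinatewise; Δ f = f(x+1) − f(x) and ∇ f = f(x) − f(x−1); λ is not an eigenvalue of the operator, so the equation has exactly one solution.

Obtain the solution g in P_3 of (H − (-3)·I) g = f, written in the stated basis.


the image equals g(x) = -x^2 + (5/9)x + 14/9

write g with unknown coordinates in the stated basis and equate coefficients in (H − (-3)·I) g = f
solving from the highest basis element down gives g = -x^2 + (5/9)x + 14/9
check: H g = -2
so H g − (-3)·g = -3x^2 + (5/3)x + 8/3 = f ✓


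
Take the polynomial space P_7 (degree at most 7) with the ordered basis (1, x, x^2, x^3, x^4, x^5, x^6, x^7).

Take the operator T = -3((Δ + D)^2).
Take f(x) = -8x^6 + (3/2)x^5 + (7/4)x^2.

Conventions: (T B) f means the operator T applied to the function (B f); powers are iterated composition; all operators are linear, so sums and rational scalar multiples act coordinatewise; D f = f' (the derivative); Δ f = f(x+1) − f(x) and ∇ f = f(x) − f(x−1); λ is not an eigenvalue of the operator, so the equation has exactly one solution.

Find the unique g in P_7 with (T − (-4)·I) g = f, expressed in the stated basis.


the result is g(x) = -2x^6 + (3/8)x^5 - 180x^4 - (675/2)x^3 - (111053/16)x^2 - (206145/16)x - 382017/8

write g with unknown coordinates in the stated basis and equate coefficients in (T − (-4)·I) g = f
solving from the highest basis element down gives g = -2x^6 + (3/8)x^5 - 180x^4 - (675/2)x^3 - (111053/16)x^2 - (206145/16)x - 382017/8
check: T g = 720x^4 + 1350x^3 + 27765x^2 + (206145/4)x + 382017/2
so T g − (-4)·g = -8x^6 + (3/2)x^5 + (7/4)x^2 = f ✓


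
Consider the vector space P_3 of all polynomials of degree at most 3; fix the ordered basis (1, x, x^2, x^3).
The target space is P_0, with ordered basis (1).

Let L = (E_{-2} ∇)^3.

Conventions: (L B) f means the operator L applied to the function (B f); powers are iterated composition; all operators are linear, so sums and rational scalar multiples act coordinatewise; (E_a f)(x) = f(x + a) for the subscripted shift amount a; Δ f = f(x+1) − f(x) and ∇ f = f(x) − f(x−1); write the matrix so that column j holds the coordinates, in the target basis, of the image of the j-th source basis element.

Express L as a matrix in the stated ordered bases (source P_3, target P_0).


the matrix is [[0, 0, 0, 6]] (rows listed top to bottom)

image of 1: 0
image of x: 0
image of x^2: 0
image of x^3: 6
each image's coordinates form column j of the matrix


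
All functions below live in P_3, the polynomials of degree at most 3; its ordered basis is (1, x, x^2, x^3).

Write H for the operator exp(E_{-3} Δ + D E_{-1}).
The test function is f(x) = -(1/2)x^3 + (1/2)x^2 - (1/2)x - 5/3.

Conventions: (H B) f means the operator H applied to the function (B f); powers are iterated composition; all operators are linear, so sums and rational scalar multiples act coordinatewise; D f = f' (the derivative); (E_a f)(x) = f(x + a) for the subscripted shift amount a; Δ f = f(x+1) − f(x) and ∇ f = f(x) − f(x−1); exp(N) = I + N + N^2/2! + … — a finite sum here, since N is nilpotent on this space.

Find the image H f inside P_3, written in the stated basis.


the result is g(x) = -(1/2)x^3 - (5/2)x^2 + 6x + 11/6

order-1 term: -3x^2 + (25/2)x - 31/2
order-2 term: -6x + 23
order-3 term: -4
the series for exp(E_{-3} Δ + D E_{-1}) f terminates at order 3
exp(E_{-3} Δ + D E_{-1}) f = -(1/2)x^3 - (5/2)x^2 + 6x + 11/6


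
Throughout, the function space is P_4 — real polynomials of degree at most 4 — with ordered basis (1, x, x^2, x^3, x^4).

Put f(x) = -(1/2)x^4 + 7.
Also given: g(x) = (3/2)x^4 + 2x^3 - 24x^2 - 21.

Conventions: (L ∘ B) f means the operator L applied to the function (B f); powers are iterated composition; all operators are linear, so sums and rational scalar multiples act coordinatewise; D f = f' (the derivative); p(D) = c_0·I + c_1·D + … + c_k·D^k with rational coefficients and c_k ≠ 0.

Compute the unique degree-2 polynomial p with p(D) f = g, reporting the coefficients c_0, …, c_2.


D^0 f = -(1/2)x^4 + 7
D^1 f = -2x^3
D^2 f = -6x^2
matching coefficients of g against c_0 f + c_1 Df + … from the top degree down determines the c_i
solution: c_0 = -3, c_1 = -1, c_2 = 4

p(D) = -3·I − D + 4·D^2, i.e. c_0 = -3, c_1 = -1, c_2 = 4


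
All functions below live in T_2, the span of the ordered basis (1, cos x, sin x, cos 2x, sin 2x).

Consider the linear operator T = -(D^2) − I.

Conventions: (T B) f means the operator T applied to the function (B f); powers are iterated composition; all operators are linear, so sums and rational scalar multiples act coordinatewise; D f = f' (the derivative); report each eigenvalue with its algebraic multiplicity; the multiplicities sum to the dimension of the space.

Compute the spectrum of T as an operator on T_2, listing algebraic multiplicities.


image of 1: -1
image of cos x: 0
image of sin x: 0
image of cos 2x: 3cos 2x
image of sin 2x: 3sin 2x
the matrix is diagonal; its diagonal is (-1, 0, 0, 3, 3)
for a triangular matrix the eigenvalues are the diagonal entries, with algebraic multiplicity their repetition count

λ = -1 (multiplicity 1), λ = 0 (multiplicity 2), λ = 3 (multiplicity 2)


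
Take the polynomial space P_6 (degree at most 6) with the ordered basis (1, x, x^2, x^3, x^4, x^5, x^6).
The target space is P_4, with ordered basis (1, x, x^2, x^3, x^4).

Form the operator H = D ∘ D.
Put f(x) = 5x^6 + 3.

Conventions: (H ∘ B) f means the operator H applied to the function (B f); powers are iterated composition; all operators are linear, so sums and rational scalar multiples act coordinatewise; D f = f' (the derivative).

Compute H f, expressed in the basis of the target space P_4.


the result is g(x) = 150x^4

D f = 30x^5
D D f = 150x^4


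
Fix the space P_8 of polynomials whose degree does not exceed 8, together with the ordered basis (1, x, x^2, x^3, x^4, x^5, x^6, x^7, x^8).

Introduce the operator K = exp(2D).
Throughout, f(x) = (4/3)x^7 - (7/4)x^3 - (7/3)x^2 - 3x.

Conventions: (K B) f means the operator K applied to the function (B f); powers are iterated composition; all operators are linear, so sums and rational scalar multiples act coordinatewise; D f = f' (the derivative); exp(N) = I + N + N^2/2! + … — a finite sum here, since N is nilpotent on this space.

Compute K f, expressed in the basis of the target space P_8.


g(x) = (4/3)x^7 + (56/3)x^6 + 112x^5 + (1120/3)x^4 + (8939/12)x^3 + (5299/6)x^2 + 564x + 424/3

order-1 term: (56/3)x^6 - (21/2)x^2 - (28/3)x - 6
order-2 term: 112x^5 - 21x - 28/3
order-3 term: (1120/3)x^4 - 14
order-4 term: (2240/3)x^3
order-5 term: 896x^2
order-6 term: (1792/3)x
order-7 term: 512/3
the series for exp(2D) f terminates at order 7
exp(2D) f = (4/3)x^7 + (56/3)x^6 + 112x^5 + (1120/3)x^4 + (8939/12)x^3 + (5299/6)x^2 + 564x + 424/3


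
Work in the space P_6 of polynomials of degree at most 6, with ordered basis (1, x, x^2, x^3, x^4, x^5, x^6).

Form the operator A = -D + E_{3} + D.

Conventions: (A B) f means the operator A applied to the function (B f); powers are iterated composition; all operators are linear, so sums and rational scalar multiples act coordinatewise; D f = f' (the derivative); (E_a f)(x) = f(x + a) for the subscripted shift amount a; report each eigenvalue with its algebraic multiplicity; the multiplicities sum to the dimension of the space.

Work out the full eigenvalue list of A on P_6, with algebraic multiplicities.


λ = 1 (multiplicity 7)

image of 1: 1
image of x: x + 3
image of x^2: x^2 + 6x + 9
image of x^3: x^3 + 9x^2 + 27x + 27
image of x^4: x^4 + 12x^3 + 54x^2 + 108x + 81
image of x^5: x^5 + 15x^4 + 90x^3 + 270x^2 + 405x + 243
image of x^6: x^6 + 18x^5 + 135x^4 + 540x^3 + 1215x^2 + 1458x + 729
the matrix is upper triangular; its diagonal is (1, 1, 1, 1, 1, 1, 1)
for a triangular matrix the eigenvalues are the diagonal entries, with algebraic multiplicity their repetition count


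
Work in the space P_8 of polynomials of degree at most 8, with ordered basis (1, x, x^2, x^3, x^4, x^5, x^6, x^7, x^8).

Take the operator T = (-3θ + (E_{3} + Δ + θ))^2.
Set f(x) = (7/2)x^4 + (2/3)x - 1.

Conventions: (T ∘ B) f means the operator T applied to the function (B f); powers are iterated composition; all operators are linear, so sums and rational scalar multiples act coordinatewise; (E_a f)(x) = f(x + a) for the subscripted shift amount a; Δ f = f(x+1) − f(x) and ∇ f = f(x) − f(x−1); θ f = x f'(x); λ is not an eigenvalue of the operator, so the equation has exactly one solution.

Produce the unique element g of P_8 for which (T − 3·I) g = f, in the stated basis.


the result is g(x) = (7/92)x^4 + (168/253)x^3 + (3997/253)x^2 - (211429/759)x + 44524/253

write g with unknown coordinates in the stated basis and equate coefficients in (T − 3·I) g = f
solving from the highest basis element down gives g = (7/92)x^4 + (168/253)x^3 + (3997/253)x^2 - (211429/759)x + 44524/253
check: T g = (343/92)x^4 + (504/253)x^3 + (11991/253)x^2 - (633781/759)x + 133319/253
so T g − 3·g = (7/2)x^4 + (2/3)x - 1 = f ✓


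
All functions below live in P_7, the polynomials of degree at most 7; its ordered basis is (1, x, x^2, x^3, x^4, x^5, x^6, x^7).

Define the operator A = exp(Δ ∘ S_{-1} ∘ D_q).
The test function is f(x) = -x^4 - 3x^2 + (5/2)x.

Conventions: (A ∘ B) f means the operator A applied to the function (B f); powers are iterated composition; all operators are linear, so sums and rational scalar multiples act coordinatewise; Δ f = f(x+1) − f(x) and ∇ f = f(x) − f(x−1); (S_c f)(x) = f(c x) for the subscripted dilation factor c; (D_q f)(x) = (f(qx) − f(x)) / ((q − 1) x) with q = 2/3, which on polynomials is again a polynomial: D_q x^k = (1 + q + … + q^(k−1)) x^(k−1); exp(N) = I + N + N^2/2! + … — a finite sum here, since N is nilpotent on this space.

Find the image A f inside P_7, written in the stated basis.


order-1 term: (65/9)x^2 + (65/9)x + 200/27
order-2 term: -325/54
the series for exp(Δ ∘ S_{-1} ∘ D_q) f terminates at order 2
exp(Δ ∘ S_{-1} ∘ D_q) f = -x^4 + (38/9)x^2 + (175/18)x + 25/18

the result is g(x) = -x^4 + (38/9)x^2 + (175/18)x + 25/18


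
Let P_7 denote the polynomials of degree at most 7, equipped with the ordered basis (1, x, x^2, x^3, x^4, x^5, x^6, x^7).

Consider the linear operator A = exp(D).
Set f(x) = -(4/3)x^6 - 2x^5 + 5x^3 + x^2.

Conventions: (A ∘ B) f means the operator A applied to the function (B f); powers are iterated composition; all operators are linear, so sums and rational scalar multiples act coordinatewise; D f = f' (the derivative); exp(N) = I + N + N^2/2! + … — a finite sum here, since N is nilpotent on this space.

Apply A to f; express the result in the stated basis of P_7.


order-1 term: -8x^5 - 10x^4 + 15x^2 + 2x
order-2 term: -20x^4 - 20x^3 + 15x + 1
order-3 term: -(80/3)x^3 - 20x^2 + 5
order-4 term: -20x^2 - 10x
order-5 term: -8x - 2
order-6 term: -4/3
the series for exp(D) f terminates at order 6
exp(D) f = -(4/3)x^6 - 10x^5 - 30x^4 - (125/3)x^3 - 24x^2 - x + 8/3

the image equals g(x) = -(4/3)x^6 - 10x^5 - 30x^4 - (125/3)x^3 - 24x^2 - x + 8/3


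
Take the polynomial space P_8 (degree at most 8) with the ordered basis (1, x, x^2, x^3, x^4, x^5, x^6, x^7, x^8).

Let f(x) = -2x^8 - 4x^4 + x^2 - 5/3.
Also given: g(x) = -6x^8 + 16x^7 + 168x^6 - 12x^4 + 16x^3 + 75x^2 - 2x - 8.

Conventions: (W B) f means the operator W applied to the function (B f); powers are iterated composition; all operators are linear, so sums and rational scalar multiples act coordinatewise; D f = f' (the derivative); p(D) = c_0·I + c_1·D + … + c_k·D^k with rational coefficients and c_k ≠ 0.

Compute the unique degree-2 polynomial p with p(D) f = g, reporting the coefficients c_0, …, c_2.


D^0 f = -2x^8 - 4x^4 + x^2 - 5/3
D^1 f = -16x^7 - 16x^3 + 2x
D^2 f = -112x^6 - 48x^2 + 2
matching coefficients of g against c_0 f + c_1 Df + … from the top degree down determines the c_i
solution: c_0 = 3, c_1 = -1, c_2 = -3/2

p(D) = 3·I − D − (3/2)·D^2, i.e. c_0 = 3, c_1 = -1, c_2 = -3/2


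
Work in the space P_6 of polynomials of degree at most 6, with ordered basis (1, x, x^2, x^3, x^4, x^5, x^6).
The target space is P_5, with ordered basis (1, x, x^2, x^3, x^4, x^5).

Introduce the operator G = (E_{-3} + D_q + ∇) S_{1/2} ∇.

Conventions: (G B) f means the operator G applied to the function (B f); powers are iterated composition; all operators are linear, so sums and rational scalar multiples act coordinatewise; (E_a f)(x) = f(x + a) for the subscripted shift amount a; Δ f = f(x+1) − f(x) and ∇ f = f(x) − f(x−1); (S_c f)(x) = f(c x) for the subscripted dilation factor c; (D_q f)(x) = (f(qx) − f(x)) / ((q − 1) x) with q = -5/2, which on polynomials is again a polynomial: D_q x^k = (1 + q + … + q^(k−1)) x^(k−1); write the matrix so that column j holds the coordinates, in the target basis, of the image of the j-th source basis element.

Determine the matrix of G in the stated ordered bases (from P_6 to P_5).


the matrix is [[0, 1, -2, 17/2, -28, 81, -1755/8]; [0, 0, 1, -45/8, 89/4, -315/4, 2049/8]; [0, 0, 0, 3/4, -17/8, 305/16, -805/8]; [0, 0, 0, 0, 1/2, -915/128, 4505/128]; [0, 0, 0, 0, 0, 5/16, 633/256]; [0, 0, 0, 0, 0, 0, 3/16]] (rows listed top to bottom)

image of 1: 0
image of x: 1
image of x^2: x - 2
image of x^3: (3/4)x^2 - (45/8)x + 17/2
image of x^4: (1/2)x^3 - (17/8)x^2 + (89/4)x - 28
image of x^5: (5/16)x^4 - (915/128)x^3 + (305/16)x^2 - (315/4)x + 81
image of x^6: (3/16)x^5 + (633/256)x^4 + (4505/128)x^3 - (805/8)x^2 + (2049/8)x - 1755/8
each image's coordinates form column j of the matrix


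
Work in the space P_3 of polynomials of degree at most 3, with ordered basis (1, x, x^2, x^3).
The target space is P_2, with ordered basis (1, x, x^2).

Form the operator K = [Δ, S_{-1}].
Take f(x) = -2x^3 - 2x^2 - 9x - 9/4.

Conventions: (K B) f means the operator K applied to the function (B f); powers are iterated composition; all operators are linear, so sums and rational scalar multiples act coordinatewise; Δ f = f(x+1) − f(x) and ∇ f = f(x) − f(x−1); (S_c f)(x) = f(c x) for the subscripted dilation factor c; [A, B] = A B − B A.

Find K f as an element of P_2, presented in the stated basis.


the result is g(x) = 12x^2 - 8x + 22

S_{-1} f = 2x^3 - 2x^2 + 9x - 9/4
Δ S_{-1} f = 6x^2 + 2x + 9
Δ f = -6x^2 - 10x - 13
S_{-1} Δ f = -6x^2 + 10x - 13
[Δ, S_{-1}] f = 12x^2 - 8x + 22
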